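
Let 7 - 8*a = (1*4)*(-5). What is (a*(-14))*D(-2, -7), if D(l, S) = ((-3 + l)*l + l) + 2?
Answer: -945/2 ≈ -472.50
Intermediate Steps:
D(l, S) = 2 + l + l*(-3 + l) (D(l, S) = (l*(-3 + l) + l) + 2 = (l + l*(-3 + l)) + 2 = 2 + l + l*(-3 + l))
a = 27/8 (a = 7/8 - 1*4*(-5)/8 = 7/8 - (-5)/2 = 7/8 - ⅛*(-20) = 7/8 + 5/2 = 27/8 ≈ 3.3750)
(a*(-14))*D(-2, -7) = ((27/8)*(-14))*(2 + (-2)² - 2*(-2)) = -189*(2 + 4 + 4)/4 = -189/4*10 = -945/2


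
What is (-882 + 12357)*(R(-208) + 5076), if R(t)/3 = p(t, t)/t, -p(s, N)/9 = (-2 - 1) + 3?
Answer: 58247100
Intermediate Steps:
p(s, N) = 0 (p(s, N) = -9*((-2 - 1) + 3) = -9*(-3 + 3) = -9*0 = 0)
R(t) = 0 (R(t) = 3*(0/t) = 3*0 = 0)
(-882 + 12357)*(R(-208) + 5076) = (-882 + 12357)*(0 + 5076) = 11475*5076 = 58247100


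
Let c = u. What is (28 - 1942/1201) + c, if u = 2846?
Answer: 3449732/1201 ≈ 2872.4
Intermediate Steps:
c = 2846
(28 - 1942/1201) + c = (28 - 1942/1201) + 2846 = 31686/1201 + 2846 = 3449732/1201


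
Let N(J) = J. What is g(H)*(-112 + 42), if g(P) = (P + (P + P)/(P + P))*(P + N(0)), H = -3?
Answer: -420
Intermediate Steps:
g(P) = P*(1 + P) (g(P) = (P + (P + P)/(P + P))*(P + 0) = (P + (2*P)/((2*P)))*P = (P + (2*P)*(1/(2*P)))*P = (P + 1)*P = (1 + P)*P = P*(1 + P))
g(H)*(-112 + 42) = (-3*(1 - 3))*(-112 + 42) = -3*(-2)*(-70) = 6*(-70) = -420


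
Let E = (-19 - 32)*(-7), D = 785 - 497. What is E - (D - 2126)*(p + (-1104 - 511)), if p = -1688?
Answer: -6070557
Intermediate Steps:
D = 288
E = 357 (E = -51*(-7) = 357)
E - (D - 2126)*(p + (-1104 - 511)) = 357 - (288 - 2126)*(-1688 + (-1104 - 511)) = 357 - (-1838)*(-1688 - 1615) = 357 - (-1838)*(-3303) = 357 - 1*6070914 = 357 - 6070914 = -6070557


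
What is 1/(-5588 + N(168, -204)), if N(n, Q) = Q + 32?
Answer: -1/5760 ≈ -0.00017361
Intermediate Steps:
N(n, Q) = 32 + Q
1/(-5588 + N(168, -204)) = 1/(-5588 + (32 - 204)) = 1/(-5588 - 172) = 1/(-5760) = -1/5760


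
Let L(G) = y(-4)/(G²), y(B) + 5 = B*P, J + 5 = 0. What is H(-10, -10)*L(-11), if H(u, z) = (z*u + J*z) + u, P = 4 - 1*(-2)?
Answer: -4060/121 ≈ -33.554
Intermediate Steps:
P = 6 (P = 4 + 2 = 6)
J = -5 (J = -5 + 0 = -5)
y(B) = -5 + 6*B (y(B) = -5 + B*6 = -5 + 6*B)
H(u, z) = u - 5*z + u*z (H(u, z) = (z*u - 5*z) + u = (u*z - 5*z) + u = (-5*z + u*z) + u = u - 5*z + u*z)
L(G) = -29/G² (L(G) = (-5 + 6*(-4))/(G²) = (-5 - 24)/G² = -29/G²)
H(-10, -10)*L(-11) = (-10 - 5*(-10) - 10*(-10))*(-29/(-11)²) = (-10 + 50 + 100)*(-29*1/121) = 140*(-29/121) = -4060/121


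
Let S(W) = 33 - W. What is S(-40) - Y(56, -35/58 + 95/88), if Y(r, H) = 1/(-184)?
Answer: 13433/184 ≈ 73.005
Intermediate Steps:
Y(r, H) = -1/184
S(-40) - Y(56, -35/58 + 95/88) = (33 - 1*(-40)) - 1*(-1/184) = (33 + 40) + 1/184 = 73 + 1/184 = 13433/184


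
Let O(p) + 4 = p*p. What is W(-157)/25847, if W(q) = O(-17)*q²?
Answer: 7024965/25847 ≈ 271.79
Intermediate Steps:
O(p) = -4 + p² (O(p) = -4 + p*p = -4 + p²)
W(q) = 285*q² (W(q) = (-4 + (-17)²)*q² = (-4 + 289)*q² = 285*q²)
W(-157)/25847 = (285*(-157)²)/25847 = (285*24649)*(1/25847) = 7024965*(1/25847) = 7024965/25847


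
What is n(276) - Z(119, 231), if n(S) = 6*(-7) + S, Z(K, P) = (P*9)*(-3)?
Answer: 6471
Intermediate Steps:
Z(K, P) = -27*P (Z(K, P) = (9*P)*(-3) = -27*P)
n(S) = -42 + S
n(276) - Z(119, 231) = (-42 + 276) - (-27)*231 = 234 - 1*(-6237) = 234 + 6237 = 6471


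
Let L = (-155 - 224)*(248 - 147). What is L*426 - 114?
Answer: -16306968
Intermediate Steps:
L = -38279 (L = -379*101 = -38279)
L*426 - 114 = -38279*426 - 114 = -16306854 - 114 = -16306968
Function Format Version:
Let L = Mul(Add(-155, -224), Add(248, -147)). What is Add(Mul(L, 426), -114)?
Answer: -16306968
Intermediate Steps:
L = -38279 (L = Mul(-379, 101) = -38279)
Add(Mul(L, 426), -114) = Add(Mul(-38279, 426), -114) = Add(-16306854, -114) = -16306968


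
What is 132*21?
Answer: 2772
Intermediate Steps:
132*21 = 2772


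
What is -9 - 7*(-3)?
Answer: 12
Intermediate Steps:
-9 - 7*(-3) = -9 + 21 = 12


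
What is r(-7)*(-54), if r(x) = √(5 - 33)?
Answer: -108*I*√7 ≈ -285.74*I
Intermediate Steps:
r(x) = 2*I*√7 (r(x) = √(-28) = 2*I*√7)
r(-7)*(-54) = (2*I*√7)*(-54) = -108*I*√7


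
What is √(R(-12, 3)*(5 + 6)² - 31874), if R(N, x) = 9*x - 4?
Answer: I*√29091 ≈ 170.56*I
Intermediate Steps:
R(N, x) = -4 + 9*x
√(R(-12, 3)*(5 + 6)² - 31874) = √((-4 + 9*3)*(5 + 6)² - 31874) = √((-4 + 27)*11² - 31874) = √(23*121 - 31874) = √(2783 - 31874) = √(-29091) = I*√29091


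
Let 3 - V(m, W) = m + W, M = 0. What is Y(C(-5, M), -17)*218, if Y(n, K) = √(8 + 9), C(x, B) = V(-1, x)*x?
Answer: 218*√17 ≈ 898.84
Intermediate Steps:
V(m, W) = 3 - W - m (V(m, W) = 3 - (m + W) = 3 - (W + m) = 3 + (-W - m) = 3 - W - m)
C(x, B) = x*(4 - x) (C(x, B) = (3 - x - 1*(-1))*x = (3 - x + 1)*x = (4 - x)*x = x*(4 - x))
Y(n, K) = √17
Y(C(-5, M), -17)*218 = √17*218 = 218*√17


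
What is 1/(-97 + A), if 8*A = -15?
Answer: -8/791 ≈ -0.010114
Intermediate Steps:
A = -15/8 (A = (⅛)*(-15) = -15/8 ≈ -1.8750)
1/(-97 + A) = 1/(-97 - 15/8) = 1/(-791/8) = -8/791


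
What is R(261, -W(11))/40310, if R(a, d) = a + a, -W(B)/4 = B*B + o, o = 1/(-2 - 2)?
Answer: 9/695 ≈ 0.012950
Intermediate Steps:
o = -1/4 (o = 1/(-4) = -1/4 ≈ -0.25000)
W(B) = 1 - 4*B**2 (W(B) = -4*(B*B - 1/4) = -4*(B**2 - 1/4) = -4*(-1/4 + B**2) = 1 - 4*B**2)
R(a, d) = 2*a
R(261, -W(11))/40310 = (2*261)/40310 = 522*(1/40310) = 9/695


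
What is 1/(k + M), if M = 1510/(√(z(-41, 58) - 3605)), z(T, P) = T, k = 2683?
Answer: 4891109/13123985497 + 755*I*√3646/13123985497 ≈ 0.00037268 + 3.4737e-6*I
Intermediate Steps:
M = -755*I*√3646/1823 (M = 1510/(√(-41 - 3605)) = 1510/(√(-3646)) = 1510/((I*√3646)) = 1510*(-I*√3646/3646) = -755*I*√3646/1823 ≈ -25.007*I)
1/(k + M) = 1/(2683 - 755*I*√3646/1823)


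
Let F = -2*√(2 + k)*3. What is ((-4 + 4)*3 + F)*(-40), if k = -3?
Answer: 240*I ≈ 240.0*I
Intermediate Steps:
F = -6*I (F = -2*√(2 - 3)*3 = -2*I*3 = -6*I ≈ -6.0*I)
((-4 + 4)*3 + F)*(-40) = ((-4 + 4)*3 - 6*I)*(-40) = (0*3 - 6*I)*(-40) = (0 - 6*I)*(-40) = -6*I*(-40) = 240*I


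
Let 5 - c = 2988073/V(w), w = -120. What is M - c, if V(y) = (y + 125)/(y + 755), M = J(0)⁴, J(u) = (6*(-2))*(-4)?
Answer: 384793682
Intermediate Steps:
J(u) = 48 (J(u) = -12*(-4) = 48)
M = 5308416 (M = 48⁴ = 5308416)
V(y) = (125 + y)/(755 + y)
c = -379485266 (c = 5 - 2988073/((125 - 120)/(755 - 120)) = 5 - 2988073/(5/635) = 5 - 2988073/((1/635)*5) = 5 - 2988073/1/127 = 5 - 2988073*127 = 5 - 1*379485271 = 5 - 379485271 = -379485266)
M - c = 5308416 - 1*(-379485266) = 5308416 + 379485266 = 384793682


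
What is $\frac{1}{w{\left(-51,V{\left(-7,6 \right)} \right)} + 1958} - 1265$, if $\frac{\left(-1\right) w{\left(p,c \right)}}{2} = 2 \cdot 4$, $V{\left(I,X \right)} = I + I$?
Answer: $- \frac{2456629}{1942} \approx -1265.0$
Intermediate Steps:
$V{\left(I,X \right)} = 2 I$
$w{\left(p,c \right)} = -16$ ($w{\left(p,c \right)} = - 2 \cdot 2 \cdot 4 = \left(-2\right) 8 = -16$)
$\frac{1}{w{\left(-51,V{\left(-7,6 \right)} \right)} + 1958} - 1265 = \frac{1}{-16 + 1958} - 1265 = \frac{1}{1942} - 1265 = - \frac{2456629}{1942}$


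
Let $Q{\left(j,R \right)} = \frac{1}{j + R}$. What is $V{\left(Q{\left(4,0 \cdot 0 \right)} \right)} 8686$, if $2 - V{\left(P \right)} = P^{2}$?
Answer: $\frac{134633}{8} \approx 16829.0$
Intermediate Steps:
$Q{\left(j,R \right)} = \frac{1}{R + j}$
$V{\left(P \right)} = 2 - P^{2}$
$V{\left(Q{\left(4,0 \cdot 0 \right)} \right)} 8686 = \left(2 - \left(\frac{1}{0 \cdot 0 + 4}\right)^{2}\right) 8686 = \left(2 - \left(\frac{1}{0 + 4}\right)^{2}\right) 8686 = \left(2 - \left(\frac{1}{4}\right)^{2}\right) 8686 = \left(2 - \frac{1}{16}\right) 8686 = \frac{31}{16} \cdot 8686 = \frac{134633}{8}$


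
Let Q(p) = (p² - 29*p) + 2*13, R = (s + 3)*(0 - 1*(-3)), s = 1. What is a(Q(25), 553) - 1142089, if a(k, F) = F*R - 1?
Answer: -1135454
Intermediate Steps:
R = 12 (R = (1 + 3)*(0 - 1*(-3)) = 4*(0 + 3) = 4*3 = 12)
Q(p) = 26 + p² - 29*p (Q(p) = (p² - 29*p) + 26 = 26 + p² - 29*p)
a(k, F) = -1 + 12*F (a(k, F) = F*12 - 1 = 12*F - 1 = -1 + 12*F)
a(Q(25), 553) - 1142089 = (-1 + 12*553) - 1142089 = (-1 + 6636) - 1142089 = 6635 - 1142089 = -1135454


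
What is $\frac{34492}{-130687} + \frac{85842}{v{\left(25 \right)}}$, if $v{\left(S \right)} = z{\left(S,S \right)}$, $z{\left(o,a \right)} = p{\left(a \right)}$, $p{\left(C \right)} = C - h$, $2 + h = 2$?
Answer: $\frac{11217571154}{3267175} \approx 3433.4$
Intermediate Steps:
$h = 0$ ($h = -2 + 2 = 0$)
$p{\left(C \right)} = C$ ($p{\left(C \right)} = C - 0 = C + 0 = C$)
$z{\left(o,a \right)} = a$
$v{\left(S \right)} = S$
$\frac{34492}{-130687} + \frac{85842}{v{\left(25 \right)}} = \frac{34492}{-130687} + \frac{85842}{25} = 34492 \left(- \frac{1}{130687}\right) + 85842 \cdot \frac{1}{25} = - \frac{34492}{130687} + \frac{85842}{25} = \frac{11217571154}{3267175}$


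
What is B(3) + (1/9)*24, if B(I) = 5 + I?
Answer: 32/3 ≈ 10.667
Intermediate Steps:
B(3) + (1/9)*24 = (5 + 3) + (1/9)*24 = 8 + (1*(⅑))*24 = 8 + (⅑)*24 = 8 + 8/3 = 32/3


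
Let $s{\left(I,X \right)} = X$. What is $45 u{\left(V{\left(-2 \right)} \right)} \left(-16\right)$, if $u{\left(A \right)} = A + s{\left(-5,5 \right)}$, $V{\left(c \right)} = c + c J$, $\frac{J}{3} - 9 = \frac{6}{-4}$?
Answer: $30240$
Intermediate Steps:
$J = \frac{45}{2}$ ($J = 27 + 3 \frac{6}{-4} = 27 + 3 \cdot 6 \left(- \frac{1}{4}\right) = 27 + 3 \left(- \frac{3}{2}\right) = 27 - \frac{9}{2} = \frac{45}{2} \approx 22.5$)
$V{\left(c \right)} = \frac{47 c}{2}$ ($V{\left(c \right)} = c + c \frac{45}{2} = c + \frac{45 c}{2} = \frac{47 c}{2}$)
$u{\left(A \right)} = 5 + A$ ($u{\left(A \right)} = A + 5 = 5 + A$)
$45 u{\left(V{\left(-2 \right)} \right)} \left(-16\right) = 45 \left(5 + \frac{47}{2} \left(-2\right)\right) \left(-16\right) = 45 \left(5 - 47\right) \left(-16\right) = 45 \left(-42\right) \left(-16\right) = \left(-1890\right) \left(-16\right) = 30240$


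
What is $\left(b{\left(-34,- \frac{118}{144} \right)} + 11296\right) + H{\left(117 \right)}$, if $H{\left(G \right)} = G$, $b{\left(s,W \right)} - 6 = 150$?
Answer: $11569$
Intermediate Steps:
$b{\left(s,W \right)} = 156$ ($b{\left(s,W \right)} = 6 + 150 = 156$)
$\left(b{\left(-34,- \frac{118}{144} \right)} + 11296\right) + H{\left(117 \right)} = \left(156 + 11296\right) + 117 = 11452 + 117 = 11569$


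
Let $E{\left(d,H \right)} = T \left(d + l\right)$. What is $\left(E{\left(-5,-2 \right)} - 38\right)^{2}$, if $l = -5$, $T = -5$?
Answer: $144$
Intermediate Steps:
$E{\left(d,H \right)} = 25 - 5 d$ ($E{\left(d,H \right)} = - 5 \left(d - 5\right) = - 5 \left(-5 + d\right) = 25 - 5 d$)
$\left(E{\left(-5,-2 \right)} - 38\right)^{2} = \left(\left(25 - -25\right) - 38\right)^{2} = \left(\left(25 + 25\right) - 38\right)^{2} = \left(50 - 38\right)^{2} = 12^{2} = 144$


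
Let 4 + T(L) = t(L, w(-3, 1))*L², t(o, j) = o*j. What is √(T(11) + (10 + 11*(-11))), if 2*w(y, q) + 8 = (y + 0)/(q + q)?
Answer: 3*I*√2861/2 ≈ 80.232*I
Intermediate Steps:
w(y, q) = -4 + y/(4*q) (w(y, q) = -4 + ((y + 0)/(q + q))/2 = -4 + (y/((2*q)))/2 = -4 + (y*(1/(2*q)))/2 = -4 + (y/(2*q))/2 = -4 + y/(4*q))
t(o, j) = j*o
T(L) = -4 - 19*L³/4 (T(L) = -4 + ((-4 + (¼)*(-3)/1)*L)*L² = -4 + ((-4 + (¼)*(-3)*1)*L)*L² = -4 + ((-4 - ¾)*L)*L² = -4 + (-19*L/4)*L² = -4 - 19*L³/4)
√(T(11) + (10 + 11*(-11))) = √((-4 - 19/4*11³) + (10 + 11*(-11))) = √((-4 - 19/4*1331) + (10 - 121)) = √((-4 - 25289/4) - 111) = √(-25305/4 - 111) = √(-25749/4) = 3*I*√2861/2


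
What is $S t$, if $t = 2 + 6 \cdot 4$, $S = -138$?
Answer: $-3588$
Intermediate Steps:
$t = 26$ ($t = 2 + 24 = 26$)
$S t = \left(-138\right) 26 = -3588$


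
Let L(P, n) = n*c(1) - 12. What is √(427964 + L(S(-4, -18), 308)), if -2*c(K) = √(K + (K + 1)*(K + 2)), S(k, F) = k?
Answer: √(427952 - 154*√7) ≈ 653.87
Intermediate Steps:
c(K) = -√(K + (1 + K)*(2 + K))/2 (c(K) = -√(K + (K + 1)*(K + 2))/2 = -√(K + (1 + K)*(2 + K))/2)
L(P, n) = -12 - n*√7/2 (L(P, n) = n*(-√(2 + 1² + 4*1)/2) - 12 = n*(-√(2 + 1 + 4)/2) - 12 = n*(-√7/2) - 12 = -n*√7/2 - 12 = -12 - n*√7/2)
√(427964 + L(S(-4, -18), 308)) = √(427964 + (-12 - ½*308*√7)) = √(427964 + (-12 - 154*√7)) = √(427952 - 154*√7)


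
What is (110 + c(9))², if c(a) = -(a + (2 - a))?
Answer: 11664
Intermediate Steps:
c(a) = -2 (c(a) = -1*2 = -2)
(110 + c(9))² = (110 - 2)² = 108² = 11664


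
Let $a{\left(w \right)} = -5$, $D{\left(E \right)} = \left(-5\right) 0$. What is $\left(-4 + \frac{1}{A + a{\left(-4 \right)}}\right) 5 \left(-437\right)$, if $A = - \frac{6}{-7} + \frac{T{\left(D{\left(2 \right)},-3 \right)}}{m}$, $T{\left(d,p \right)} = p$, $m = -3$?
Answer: $\frac{207575}{22} \approx 9435.2$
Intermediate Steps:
$D{\left(E \right)} = 0$
$A = \frac{13}{7}$ ($A = - \frac{6}{-7} - \frac{3}{-3} = \left(-6\right) \left(- \frac{1}{7}\right) - -1 = \frac{6}{7} + 1 = \frac{13}{7} \approx 1.8571$)
$\left(-4 + \frac{1}{A + a{\left(-4 \right)}}\right) 5 \left(-437\right) = \left(-4 + \frac{1}{\frac{13}{7} - 5}\right) 5 \left(-437\right) = \left(-4 + \frac{1}{- \frac{22}{7}}\right) 5 \left(-437\right) = \left(-4 - \frac{7}{22}\right) 5 \left(-437\right) = \left(- \frac{95}{22}\right) 5 \left(-437\right) = \left(- \frac{475}{22}\right) \left(-437\right) = \frac{207575}{22}$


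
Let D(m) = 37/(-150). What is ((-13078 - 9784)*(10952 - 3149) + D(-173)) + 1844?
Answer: -26758551337/150 ≈ -1.7839e+8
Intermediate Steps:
D(m) = -37/150 (D(m) = 37*(-1/150) = -37/150)
((-13078 - 9784)*(10952 - 3149) + D(-173)) + 1844 = ((-13078 - 9784)*(10952 - 3149) - 37/150) + 1844 = (-22862*7803 - 37/150) + 1844 = (-178392186 - 37/150) + 1844 = -26758827937/150 + 1844 = -26758551337/150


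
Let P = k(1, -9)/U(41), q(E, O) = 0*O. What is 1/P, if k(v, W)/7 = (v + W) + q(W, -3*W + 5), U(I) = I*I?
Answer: -1681/56 ≈ -30.018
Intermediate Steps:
q(E, O) = 0
U(I) = I²
k(v, W) = 7*W + 7*v (k(v, W) = 7*((v + W) + 0) = 7*((W + v) + 0) = 7*(W + v) = 7*W + 7*v)
P = -56/1681 (P = (7*(-9) + 7*1)/(41²) = (-63 + 7)/1681 = (1/1681)*(-56) = -56/1681 ≈ -0.033314)
1/P = 1/(-56/1681) = -1681/56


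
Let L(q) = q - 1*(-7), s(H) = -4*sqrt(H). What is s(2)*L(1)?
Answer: -32*sqrt(2) ≈ -45.255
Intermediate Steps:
L(q) = 7 + q (L(q) = q + 7 = 7 + q)
s(2)*L(1) = (-4*sqrt(2))*(7 + 1) = -4*sqrt(2)*8 = -32*sqrt(2)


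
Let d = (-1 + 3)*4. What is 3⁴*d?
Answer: 648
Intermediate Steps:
d = 8 (d = 2*4 = 8)
3⁴*d = 3⁴*8 = 81*8 = 648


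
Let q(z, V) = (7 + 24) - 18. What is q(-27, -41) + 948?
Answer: 961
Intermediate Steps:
q(z, V) = 13 (q(z, V) = 31 - 18 = 13)
q(-27, -41) + 948 = 13 + 948 = 961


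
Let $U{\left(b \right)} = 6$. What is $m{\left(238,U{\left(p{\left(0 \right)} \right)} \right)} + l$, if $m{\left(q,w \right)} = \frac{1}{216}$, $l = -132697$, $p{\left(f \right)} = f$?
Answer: $- \frac{28662551}{216} \approx -1.327 \cdot 10^{5}$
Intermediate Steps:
$m{\left(q,w \right)} = \frac{1}{216}$
$m{\left(238,U{\left(p{\left(0 \right)} \right)} \right)} + l = \frac{1}{216} - 132697 = - \frac{28662551}{216}$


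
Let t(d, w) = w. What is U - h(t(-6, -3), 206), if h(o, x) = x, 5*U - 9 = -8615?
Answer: -9636/5 ≈ -1927.2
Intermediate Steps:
U = -8606/5 (U = 9/5 + (1/5)*(-8615) = 9/5 - 1723 = -8606/5 ≈ -1721.2)
U - h(t(-6, -3), 206) = -8606/5 - 1*206 = -8606/5 - 206 = -9636/5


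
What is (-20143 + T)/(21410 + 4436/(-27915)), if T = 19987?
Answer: -2177370/298827857 ≈ -0.0072864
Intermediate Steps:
(-20143 + T)/(21410 + 4436/(-27915)) = (-20143 + 19987)/(21410 + 4436/(-27915)) = -156/(21410 + 4436*(-1/27915)) = -156/(21410 - 4436/27915) = -156/597655714/27915 = -156*27915/597655714 = -2177370/298827857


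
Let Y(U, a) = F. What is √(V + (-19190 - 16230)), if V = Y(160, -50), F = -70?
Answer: 13*I*√210 ≈ 188.39*I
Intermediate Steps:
Y(U, a) = -70
V = -70
√(V + (-19190 - 16230)) = √(-70 + (-19190 - 16230)) = √(-70 - 35420) = √(-35490) = 13*I*√210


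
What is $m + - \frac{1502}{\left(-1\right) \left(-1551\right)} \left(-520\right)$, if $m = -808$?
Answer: $- \frac{472168}{1551} \approx -304.43$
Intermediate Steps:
$m + - \frac{1502}{\left(-1\right) \left(-1551\right)} \left(-520\right) = -808 + - \frac{1502}{\left(-1\right) \left(-1551\right)} \left(-520\right) = -808 + - \frac{1502}{1551} \left(-520\right) = -808 + \left(-1502\right) \frac{1}{1551} \left(-520\right) = -808 - - \frac{781040}{1551} = -808 + \frac{781040}{1551} = - \frac{472168}{1551}$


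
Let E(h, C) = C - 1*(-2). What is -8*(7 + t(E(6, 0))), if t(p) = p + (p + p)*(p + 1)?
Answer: -168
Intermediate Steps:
E(h, C) = 2 + C (E(h, C) = C + 2 = 2 + C)
t(p) = p + 2*p*(1 + p) (t(p) = p + (2*p)*(1 + p) = p + 2*p*(1 + p))
-8*(7 + t(E(6, 0))) = -8*(7 + (2 + 0)*(3 + 2*(2 + 0))) = -8*(7 + 2*(3 + 2*2)) = -8*(7 + 2*(3 + 4)) = -8*(7 + 2*7) = -8*(7 + 14) = -8*21 = -168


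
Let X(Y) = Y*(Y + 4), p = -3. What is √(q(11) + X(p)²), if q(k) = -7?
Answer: √2 ≈ 1.4142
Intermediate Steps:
X(Y) = Y*(4 + Y)
√(q(11) + X(p)²) = √(-7 + (-3*(4 - 3))²) = √(-7 + (-3*1)²) = √(-7 + (-3)²) = √(-7 + 9) = √2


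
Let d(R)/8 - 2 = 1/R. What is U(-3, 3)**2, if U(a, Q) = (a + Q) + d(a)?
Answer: 1600/9 ≈ 177.78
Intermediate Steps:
d(R) = 16 + 8/R
U(a, Q) = 16 + Q + a + 8/a (U(a, Q) = (a + Q) + (16 + 8/a) = (Q + a) + (16 + 8/a) = 16 + Q + a + 8/a)
U(-3, 3)**2 = (16 + 3 - 3 + 8/(-3))**2 = (16 + 3 - 3 + 8*(-1/3))**2 = (16 + 3 - 3 - 8/3)**2 = (40/3)**2 = 1600/9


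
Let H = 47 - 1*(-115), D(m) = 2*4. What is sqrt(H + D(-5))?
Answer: sqrt(170) ≈ 13.038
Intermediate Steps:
D(m) = 8
H = 162 (H = 47 + 115 = 162)
sqrt(H + D(-5)) = sqrt(162 + 8) = sqrt(170)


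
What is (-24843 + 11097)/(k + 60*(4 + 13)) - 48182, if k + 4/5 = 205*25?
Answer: -1480267952/30721 ≈ -48184.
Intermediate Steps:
k = 25621/5 (k = -4/5 + 205*25 = -4/5 + 5125 = 25621/5 ≈ 5124.2)
(-24843 + 11097)/(k + 60*(4 + 13)) - 48182 = (-24843 + 11097)/(25621/5 + 60*(4 + 13)) - 48182 = -13746/(25621/5 + 60*17) - 48182 = -13746/(25621/5 + 1020) - 48182 = -13746/30721/5 - 48182 = -13746*5/30721 - 48182 = -68730/30721 - 48182 = -1480267952/30721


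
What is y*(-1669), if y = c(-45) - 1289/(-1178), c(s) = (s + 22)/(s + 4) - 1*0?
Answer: -133424867/48298 ≈ -2762.5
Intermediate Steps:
c(s) = (22 + s)/(4 + s) (c(s) = (22 + s)/(4 + s) + 0 = (22 + s)/(4 + s))
y = 79943/48298 (y = (22 - 45)/(4 - 45) - 1289/(-1178) = -23/(-41) - 1289*(-1)/1178 = -1/41*(-23) - 1*(-1289/1178) = 23/41 + 1289/1178 = 79943/48298 ≈ 1.6552)
y*(-1669) = (79943/48298)*(-1669) = -133424867/48298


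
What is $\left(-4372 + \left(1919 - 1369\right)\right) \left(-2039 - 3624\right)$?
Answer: $21643986$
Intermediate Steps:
$\left(-4372 + \left(1919 - 1369\right)\right) \left(-2039 - 3624\right) = \left(-4372 + \left(1919 - 1369\right)\right) \left(-5663\right) = \left(-4372 + 550\right) \left(-5663\right) = \left(-3822\right) \left(-5663\right) = 21643986$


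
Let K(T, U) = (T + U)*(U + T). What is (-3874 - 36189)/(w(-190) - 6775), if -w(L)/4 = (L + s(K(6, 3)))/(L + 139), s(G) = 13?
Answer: 681071/115411 ≈ 5.9013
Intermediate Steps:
K(T, U) = (T + U)² (K(T, U) = (T + U)*(T + U) = (T + U)²)
w(L) = -4*(13 + L)/(139 + L) (w(L) = -4*(L + 13)/(L + 139) = -4*(13 + L)/(139 + L))
(-3874 - 36189)/(w(-190) - 6775) = (-3874 - 36189)/(4*(-13 - 1*(-190))/(139 - 190) - 6775) = -40063/(4*(-13 + 190)/(-51) - 6775) = -40063/(4*(-1/51)*177 - 6775) = -40063/(-236/17 - 6775) = -40063/(-115411/17) = -40063*(-17/115411) = 681071/115411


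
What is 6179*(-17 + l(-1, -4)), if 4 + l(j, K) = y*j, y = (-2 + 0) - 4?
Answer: -92685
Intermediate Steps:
y = -6 (y = -2 - 4 = -6)
l(j, K) = -4 - 6*j
6179*(-17 + l(-1, -4)) = 6179*(-17 + (-4 - 6*(-1))) = 6179*(-17 + (-4 + 6)) = 6179*(-17 + 2) = 6179*(-15) = -92685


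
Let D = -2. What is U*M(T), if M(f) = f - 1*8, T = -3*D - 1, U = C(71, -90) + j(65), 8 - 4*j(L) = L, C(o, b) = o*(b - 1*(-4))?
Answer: 73443/4 ≈ 18361.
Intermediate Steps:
C(o, b) = o*(4 + b) (C(o, b) = o*(b + 4) = o*(4 + b))
j(L) = 2 - L/4
U = -24481/4 (U = 71*(4 - 90) + (2 - ¼*65) = 71*(-86) + (2 - 65/4) = -6106 - 57/4 = -24481/4 ≈ -6120.3)
T = 5 (T = -3*(-2) - 1 = 6 - 1 = 5)
M(f) = -8 + f (M(f) = f - 8 = -8 + f)
U*M(T) = -24481*(-8 + 5)/4 = -24481/4*(-3) = 73443/4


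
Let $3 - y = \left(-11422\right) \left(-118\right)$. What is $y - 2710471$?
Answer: $-4058264$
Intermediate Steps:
$y = -1347793$ ($y = 3 - \left(-11422\right) \left(-118\right) = 3 - 1347796 = -1347793$)
$y - 2710471 = -1347793 - 2710471 = -4058264$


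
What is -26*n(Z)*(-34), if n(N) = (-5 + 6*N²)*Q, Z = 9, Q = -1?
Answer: -425204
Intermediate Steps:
n(N) = 5 - 6*N² (n(N) = (-5 + 6*N²)*(-1) = 5 - 6*N²)
-26*n(Z)*(-34) = -26*(5 - 6*9²)*(-34) = -26*(5 - 6*81)*(-34) = -26*(5 - 486)*(-34) = -26*(-481)*(-34) = 12506*(-34) = -425204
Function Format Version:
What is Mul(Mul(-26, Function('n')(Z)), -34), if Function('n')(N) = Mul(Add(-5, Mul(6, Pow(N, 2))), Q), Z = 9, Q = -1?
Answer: -425204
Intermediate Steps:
Function('n')(N) = Add(5, Mul(-6, Pow(N, 2))) (Function('n')(N) = Mul(Add(-5, Mul(6, Pow(N, 2))), -1) = Add(5, Mul(-6, Pow(N, 2))))
Mul(Mul(-26, Function('n')(Z)), -34) = Mul(Mul(-26, Add(5, Mul(-6, Pow(9, 2)))), -34) = Mul(Mul(-26, Add(5, Mul(-6, 81))), -34) = Mul(Mul(-26, Add(5, -486)), -34) = Mul(Mul(-26, -481), -34) = Mul(12506, -34) = -425204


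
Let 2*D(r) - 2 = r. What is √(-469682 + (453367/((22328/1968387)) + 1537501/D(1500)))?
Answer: √2776634865115094567702/8384164 ≈ 6284.9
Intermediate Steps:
D(r) = 1 + r/2
√(-469682 + (453367/((22328/1968387)) + 1537501/D(1500))) = √(-469682 + (453367/((22328/1968387)) + 1537501/(1 + (½)*1500))) = √(-469682 + (453367/((22328*(1/1968387))) + 1537501/(1 + 750))) = √(-469682 + (453367/(22328/1968387) + 1537501/751)) = √(-469682 + (453367*(1968387/22328) + 1537501*(1/751))) = √(-469682 + (892401709029/22328 + 1537501/751)) = √(-469682 + 670228012803107/16768328) = √(662352230971411/16768328) = √2776634865115094567702/8384164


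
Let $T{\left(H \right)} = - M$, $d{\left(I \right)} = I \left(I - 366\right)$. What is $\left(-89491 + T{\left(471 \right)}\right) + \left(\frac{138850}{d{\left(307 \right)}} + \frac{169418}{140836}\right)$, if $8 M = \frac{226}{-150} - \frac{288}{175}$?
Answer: $- \frac{47943769321028113}{535702118280} \approx -89497.0$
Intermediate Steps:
$M = - \frac{331}{840}$ ($M = \frac{\frac{226}{-150} - \frac{288}{175}}{8} = \frac{226 \left(- \frac{1}{150}\right) - \frac{288}{175}}{8} = \frac{- \frac{113}{75} - \frac{288}{175}}{8} = \frac{1}{8} \left(- \frac{331}{105}\right) = - \frac{331}{840} \approx -0.39405$)
$d{\left(I \right)} = I \left(-366 + I\right)$
$T{\left(H \right)} = \frac{331}{840}$ ($T{\left(H \right)} = \left(-1\right) \left(- \frac{331}{840}\right) = \frac{331}{840}$)
$\left(-89491 + T{\left(471 \right)}\right) + \left(\frac{138850}{d{\left(307 \right)}} + \frac{169418}{140836}\right) = \left(-89491 + \frac{331}{840}\right) + \left(\frac{138850}{307 \left(-366 + 307\right)} + \frac{169418}{140836}\right) = - \frac{75172109}{840} + \left(\frac{138850}{307 \left(-59\right)} + 169418 \cdot \frac{1}{140836}\right) = - \frac{75172109}{840} + \left(\frac{138850}{-18113} + \frac{84709}{70418}\right) = - \frac{75172109}{840} + \left(138850 \left(- \frac{1}{18113}\right) + \frac{84709}{70418}\right) = - \frac{75172109}{840} + \left(- \frac{138850}{18113} + \frac{84709}{70418}\right) = - \frac{75172109}{840} - \frac{8243205183}{1275481234} = - \frac{47943769321028113}{535702118280}$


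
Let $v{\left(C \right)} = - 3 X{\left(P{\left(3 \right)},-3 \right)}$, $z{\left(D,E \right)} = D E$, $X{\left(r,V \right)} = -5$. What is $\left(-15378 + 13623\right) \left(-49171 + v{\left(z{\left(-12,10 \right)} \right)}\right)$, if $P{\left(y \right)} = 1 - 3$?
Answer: $86268780$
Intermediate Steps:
$P{\left(y \right)} = -2$ ($P{\left(y \right)} = 1 - 3 = -2$)
$v{\left(C \right)} = 15$ ($v{\left(C \right)} = \left(-3\right) \left(-5\right) = 15$)
$\left(-15378 + 13623\right) \left(-49171 + v{\left(z{\left(-12,10 \right)} \right)}\right) = \left(-15378 + 13623\right) \left(-49171 + 15\right) = \left(-1755\right) \left(-49156\right) = 86268780$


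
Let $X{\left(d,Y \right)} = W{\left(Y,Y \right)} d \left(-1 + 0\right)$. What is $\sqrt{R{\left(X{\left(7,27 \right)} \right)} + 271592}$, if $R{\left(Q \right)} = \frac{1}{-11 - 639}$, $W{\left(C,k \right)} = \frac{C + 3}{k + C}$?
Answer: $\frac{7 \sqrt{93671526}}{130} \approx 521.14$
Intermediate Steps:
$W{\left(C,k \right)} = \frac{3 + C}{C + k}$
$X{\left(d,Y \right)} = - \frac{d \left(3 + Y\right)}{2 Y}$ ($X{\left(d,Y \right)} = \frac{3 + Y}{Y + Y} d \left(-1 + 0\right) = \frac{3 + Y}{2 Y} d \left(-1\right) = \frac{1}{2 Y} \left(3 + Y\right) \left(- d\right) = \frac{3 + Y}{2 Y} \left(- d\right) = - \frac{d \left(3 + Y\right)}{2 Y}$)
$R{\left(Q \right)} = - \frac{1}{650}$ ($R{\left(Q \right)} = \frac{1}{-650} = - \frac{1}{650}$)
$\sqrt{R{\left(X{\left(7,27 \right)} \right)} + 271592} = \sqrt{- \frac{1}{650} + 271592} = \sqrt{\frac{176534799}{650}} = \frac{7 \sqrt{93671526}}{130}$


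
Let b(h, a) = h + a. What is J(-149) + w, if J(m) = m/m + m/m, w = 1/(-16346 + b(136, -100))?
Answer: 32619/16310 ≈ 1.9999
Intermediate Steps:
b(h, a) = a + h
w = -1/16310 (w = 1/(-16346 + (-100 + 136)) = 1/(-16346 + 36) = 1/(-16310) = -1/16310 ≈ -6.1312e-5)
J(m) = 2 (J(m) = 1 + 1 = 2)
J(-149) + w = 2 - 1/16310 = 32619/16310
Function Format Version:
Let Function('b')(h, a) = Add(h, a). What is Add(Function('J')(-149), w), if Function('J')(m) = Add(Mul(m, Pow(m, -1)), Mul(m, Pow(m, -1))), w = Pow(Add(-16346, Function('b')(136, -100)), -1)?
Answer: Rational(32619, 16310) ≈ 1.9999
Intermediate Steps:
Function('b')(h, a) = Add(a, h)
w = Rational(-1, 16310) (w = Pow(Add(-16346, Add(-100, 136)), -1) = Pow(Add(-16346, 36), -1) = Pow(-16310, -1) = Rational(-1, 16310) ≈ -6.1312e-5)
Function('J')(m) = 2 (Function('J')(m) = Add(1, 1) = 2)
Add(Function('J')(-149), w) = Add(2, Rational(-1, 16310)) = Rational(32619, 16310)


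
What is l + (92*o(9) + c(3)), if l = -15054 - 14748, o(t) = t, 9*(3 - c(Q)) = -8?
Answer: -260731/9 ≈ -28970.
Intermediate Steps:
c(Q) = 35/9 (c(Q) = 3 - ⅑*(-8) = 3 + 8/9 = 35/9)
l = -29802
l + (92*o(9) + c(3)) = -29802 + (92*9 + 35/9) = -29802 + (828 + 35/9) = -29802 + 7487/9 = -260731/9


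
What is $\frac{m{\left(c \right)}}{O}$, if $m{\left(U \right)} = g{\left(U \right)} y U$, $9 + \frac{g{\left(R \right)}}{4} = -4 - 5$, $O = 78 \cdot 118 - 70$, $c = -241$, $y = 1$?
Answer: $\frac{8676}{4567} \approx 1.8997$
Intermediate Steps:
$O = 9134$ ($O = 9204 - 70 = 9134$)
$g{\left(R \right)} = -72$ ($g{\left(R \right)} = -36 + 4 \left(-4 - 5\right) = -36 + 4 \left(-9\right) = -36 - 36 = -72$)
$m{\left(U \right)} = - 72 U$ ($m{\left(U \right)} = \left(-72\right) 1 U = - 72 U$)
$\frac{m{\left(c \right)}}{O} = \frac{\left(-72\right) \left(-241\right)}{9134} = 17352 \cdot \frac{1}{9134} = \frac{8676}{4567}$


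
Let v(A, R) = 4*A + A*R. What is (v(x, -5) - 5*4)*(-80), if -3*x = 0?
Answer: 1600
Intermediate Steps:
x = 0 (x = -1/3*0 = 0)
(v(x, -5) - 5*4)*(-80) = (0*(4 - 5) - 5*4)*(-80) = (0*(-1) - 20)*(-80) = (0 - 20)*(-80) = -20*(-80) = 1600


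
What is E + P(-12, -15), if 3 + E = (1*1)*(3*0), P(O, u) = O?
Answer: -15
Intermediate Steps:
E = -3 (E = -3 + (1*1)*(3*0) = -3 + 1*0 = -3 + 0 = -3)
E + P(-12, -15) = -3 - 12 = -15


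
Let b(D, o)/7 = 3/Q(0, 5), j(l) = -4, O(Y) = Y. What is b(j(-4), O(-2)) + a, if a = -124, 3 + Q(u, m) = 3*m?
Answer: -489/4 ≈ -122.25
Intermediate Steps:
Q(u, m) = -3 + 3*m
b(D, o) = 7/4 (b(D, o) = 7*(3/(-3 + 3*5)) = 7*(3/(-3 + 15)) = 7*(3/12) = 7*(3*(1/12)) = 7*(¼) = 7/4)
b(j(-4), O(-2)) + a = 7/4 - 124 = -489/4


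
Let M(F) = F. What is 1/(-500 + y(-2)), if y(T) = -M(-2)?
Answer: -1/498 ≈ -0.0020080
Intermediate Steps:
y(T) = 2 (y(T) = -1*(-2) = 2)
1/(-500 + y(-2)) = 1/(-500 + 2) = 1/(-498) = -1/498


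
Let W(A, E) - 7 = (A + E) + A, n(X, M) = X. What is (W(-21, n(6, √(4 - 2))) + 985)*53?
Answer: 50668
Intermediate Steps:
W(A, E) = 7 + E + 2*A (W(A, E) = 7 + ((A + E) + A) = 7 + (E + 2*A) = 7 + E + 2*A)
(W(-21, n(6, √(4 - 2))) + 985)*53 = ((7 + 6 + 2*(-21)) + 985)*53 = ((7 + 6 - 42) + 985)*53 = (-29 + 985)*53 = 956*53 = 50668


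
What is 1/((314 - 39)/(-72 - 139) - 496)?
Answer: -211/104931 ≈ -0.0020108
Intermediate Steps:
1/((314 - 39)/(-72 - 139) - 496) = 1/(275/(-211) - 496) = 1/(275*(-1/211) - 496) = 1/(-275/211 - 496) = 1/(-104931/211) = -211/104931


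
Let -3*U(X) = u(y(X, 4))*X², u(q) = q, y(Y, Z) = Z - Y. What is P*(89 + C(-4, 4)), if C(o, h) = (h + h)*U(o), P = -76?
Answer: 57532/3 ≈ 19177.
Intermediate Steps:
U(X) = -X²*(4 - X)/3 (U(X) = -(4 - X)*X²/3 = -X²*(4 - X)/3)
C(o, h) = 2*h*o²*(-4 + o)/3 (C(o, h) = (h + h)*(o²*(-4 + o)/3) = (2*h)*(o²*(-4 + o)/3) = 2*h*o²*(-4 + o)/3)
P*(89 + C(-4, 4)) = -76*(89 + (⅔)*4*(-4)²*(-4 - 4)) = -76*(89 + (⅔)*4*16*(-8)) = -76*(89 - 1024/3) = -76*(-757/3) = 57532/3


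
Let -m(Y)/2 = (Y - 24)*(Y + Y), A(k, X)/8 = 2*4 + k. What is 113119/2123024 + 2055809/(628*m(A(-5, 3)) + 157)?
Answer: 4364549606099/333314768 ≈ 13094.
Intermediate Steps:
A(k, X) = 64 + 8*k (A(k, X) = 8*(2*4 + k) = 8*(8 + k) = 64 + 8*k)
m(Y) = -4*Y*(-24 + Y) (m(Y) = -2*(Y - 24)*(Y + Y) = -2*(-24 + Y)*2*Y = -4*Y*(-24 + Y))
113119/2123024 + 2055809/(628*m(A(-5, 3)) + 157) = 113119/2123024 + 2055809/(628*(4*(64 + 8*(-5))*(24 - (64 + 8*(-5)))) + 157) = 113119*(1/2123024) + 2055809/(628*(4*(64 - 40)*(24 - (64 - 40))) + 157) = 113119/2123024 + 2055809/(628*(4*24*(24 - 1*24)) + 157) = 113119/2123024 + 2055809/(628*(4*24*(24 - 24)) + 157) = 113119/2123024 + 2055809/(628*(4*24*0) + 157) = 113119/2123024 + 2055809/(628*0 + 157) = 113119/2123024 + 2055809/(0 + 157) = 113119/2123024 + 2055809/157 = 4364549606099/333314768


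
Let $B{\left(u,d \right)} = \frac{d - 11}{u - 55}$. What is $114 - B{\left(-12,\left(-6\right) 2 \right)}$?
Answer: $\frac{7615}{67} \approx 113.66$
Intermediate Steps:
$B{\left(u,d \right)} = \frac{-11 + d}{-55 + u}$
$114 - B{\left(-12,\left(-6\right) 2 \right)} = 114 - \frac{-11 - 12}{-55 - 12} = 114 - \frac{-11 - 12}{-67} = 114 - \left(- \frac{1}{67}\right) \left(-23\right) = 114 - \frac{23}{67} = \frac{7615}{67}$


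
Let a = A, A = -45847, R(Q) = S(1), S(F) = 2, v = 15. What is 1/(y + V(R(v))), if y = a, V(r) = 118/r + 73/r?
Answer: -2/91503 ≈ -2.1857e-5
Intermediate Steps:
R(Q) = 2
V(r) = 191/r
a = -45847
y = -45847
1/(y + V(R(v))) = 1/(-45847 + 191/2) = 1/(-91503/2) = -2/91503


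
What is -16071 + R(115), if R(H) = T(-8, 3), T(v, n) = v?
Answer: -16079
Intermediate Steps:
R(H) = -8
-16071 + R(115) = -16071 - 8 = -16079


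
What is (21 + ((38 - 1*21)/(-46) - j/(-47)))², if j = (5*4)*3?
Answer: 2243253769/4674244 ≈ 479.92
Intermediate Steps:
j = 60 (j = 20*3 = 60)
(21 + ((38 - 1*21)/(-46) - j/(-47)))² = (21 + ((38 - 1*21)/(-46) - 1*60/(-47)))² = (21 + ((38 - 21)*(-1/46) - 60*(-1/47)))² = (21 + (17*(-1/46) + 60/47))² = (21 + (-17/46 + 60/47))² = (21 + 1961/2162)² = (47363/2162)² = 2243253769/4674244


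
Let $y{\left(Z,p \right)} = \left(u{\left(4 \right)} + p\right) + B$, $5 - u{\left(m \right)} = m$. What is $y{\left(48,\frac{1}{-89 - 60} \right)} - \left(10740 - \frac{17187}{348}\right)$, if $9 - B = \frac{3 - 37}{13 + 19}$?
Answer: $- \frac{738341803}{69136} \approx -10680.0$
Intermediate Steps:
$u{\left(m \right)} = 5 - m$
$B = \frac{161}{16}$ ($B = 9 - \frac{3 - 37}{13 + 19} = 9 - - \frac{34}{32} = 9 - \left(-34\right) \frac{1}{32} = 9 - - \frac{17}{16} = 9 + \frac{17}{16} = \frac{161}{16} \approx 10.063$)
$y{\left(Z,p \right)} = \frac{177}{16} + p$ ($y{\left(Z,p \right)} = \left(\left(5 - 4\right) + p\right) + \frac{161}{16} = \left(1 + p\right) + \frac{161}{16} = \frac{177}{16} + p$)
$y{\left(48,\frac{1}{-89 - 60} \right)} - \left(10740 - \frac{17187}{348}\right) = \left(\frac{177}{16} + \frac{1}{-89 - 60}\right) - \left(10740 - \frac{17187}{348}\right) = \left(\frac{177}{16} + \frac{1}{-149}\right) - \left(10740 - \frac{5729}{116}\right) = \left(\frac{177}{16} - \frac{1}{149}\right) - \frac{1240111}{116} = \frac{26357}{2384} + \left(-10740 + \frac{5729}{116}\right) = \frac{26357}{2384} - \frac{1240111}{116} = - \frac{738341803}{69136}$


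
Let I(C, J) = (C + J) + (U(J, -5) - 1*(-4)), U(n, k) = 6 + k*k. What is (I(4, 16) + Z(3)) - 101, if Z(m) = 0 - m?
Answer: -49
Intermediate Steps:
U(n, k) = 6 + k²
Z(m) = -m
I(C, J) = 35 + C + J (I(C, J) = (C + J) + ((6 + (-5)²) - 1*(-4)) = (C + J) + ((6 + 25) + 4) = (C + J) + (31 + 4) = (C + J) + 35 = 35 + C + J)
(I(4, 16) + Z(3)) - 101 = ((35 + 4 + 16) - 1*3) - 101 = (55 - 3) - 101 = 52 - 101 = -49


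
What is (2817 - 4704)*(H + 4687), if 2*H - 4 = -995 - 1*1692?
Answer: -12625917/2 ≈ -6.3130e+6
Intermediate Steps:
H = -2683/2 (H = 2 + (-995 - 1*1692)/2 = 2 + (-995 - 1692)/2 = 2 + (½)*(-2687) = 2 - 2687/2 = -2683/2 ≈ -1341.5)
(2817 - 4704)*(H + 4687) = (2817 - 4704)*(-2683/2 + 4687) = -1887*6691/2 = -12625917/2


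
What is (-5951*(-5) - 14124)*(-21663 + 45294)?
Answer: 369376161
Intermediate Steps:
(-5951*(-5) - 14124)*(-21663 + 45294) = (29755 - 14124)*23631 = 15631*23631 = 369376161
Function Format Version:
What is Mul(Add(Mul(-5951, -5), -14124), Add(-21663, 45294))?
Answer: 369376161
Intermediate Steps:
Mul(Add(Mul(-5951, -5), -14124), Add(-21663, 45294)) = Mul(Add(29755, -14124), 23631) = Mul(15631, 23631) = 369376161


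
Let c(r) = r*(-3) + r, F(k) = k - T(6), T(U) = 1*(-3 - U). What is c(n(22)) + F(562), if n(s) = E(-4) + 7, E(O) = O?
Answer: 565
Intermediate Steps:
n(s) = 3 (n(s) = -4 + 7 = 3)
T(U) = -3 - U
F(k) = 9 + k (F(k) = k - (-3 - 1*6) = k - (-3 - 6) = k - 1*(-9) = k + 9 = 9 + k)
c(r) = -2*r (c(r) = -3*r + r = -2*r)
c(n(22)) + F(562) = -2*3 + (9 + 562) = -6 + 571 = 565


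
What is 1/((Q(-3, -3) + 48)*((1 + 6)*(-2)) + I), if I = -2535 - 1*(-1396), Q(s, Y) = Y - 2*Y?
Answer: -1/1853 ≈ -0.00053967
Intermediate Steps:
Q(s, Y) = -Y
I = -1139 (I = -2535 + 1396 = -1139)
1/((Q(-3, -3) + 48)*((1 + 6)*(-2)) + I) = 1/((-1*(-3) + 48)*((1 + 6)*(-2)) - 1139) = 1/((3 + 48)*(7*(-2)) - 1139) = 1/(51*(-14) - 1139) = 1/(-714 - 1139) = 1/(-1853) = -1/1853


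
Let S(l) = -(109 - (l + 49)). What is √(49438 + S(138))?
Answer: 2*√12379 ≈ 222.52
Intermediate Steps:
S(l) = -60 + l (S(l) = -(109 - (49 + l)) = -(109 + (-49 - l)) = -(60 - l) = -60 + l)
√(49438 + S(138)) = √(49438 + (-60 + 138)) = √(49438 + 78) = √49516 = 2*√12379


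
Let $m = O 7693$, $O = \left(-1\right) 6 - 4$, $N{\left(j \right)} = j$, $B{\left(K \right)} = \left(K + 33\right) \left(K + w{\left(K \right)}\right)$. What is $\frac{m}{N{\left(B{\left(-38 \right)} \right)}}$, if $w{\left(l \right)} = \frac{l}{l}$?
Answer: $- \frac{15386}{37} \approx -415.84$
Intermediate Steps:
$w{\left(l \right)} = 1$
$B{\left(K \right)} = \left(1 + K\right) \left(33 + K\right)$ ($B{\left(K \right)} = \left(K + 33\right) \left(K + 1\right) = \left(33 + K\right) \left(1 + K\right) = \left(1 + K\right) \left(33 + K\right)$)
$O = -10$ ($O = -6 - 4 = -10$)
$m = -76930$ ($m = \left(-10\right) 7693 = -76930$)
$\frac{m}{N{\left(B{\left(-38 \right)} \right)}} = - \frac{76930}{33 + \left(-38\right)^{2} + 34 \left(-38\right)} = - \frac{76930}{33 + 1444 - 1292} = - \frac{76930}{185} = \left(-76930\right) \frac{1}{185} = - \frac{15386}{37}$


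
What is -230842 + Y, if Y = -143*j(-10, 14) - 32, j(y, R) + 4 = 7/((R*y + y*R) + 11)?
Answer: -61950237/269 ≈ -2.3030e+5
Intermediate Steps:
j(y, R) = -4 + 7/(11 + 2*R*y) (j(y, R) = -4 + 7/((R*y + y*R) + 11) = -4 + 7/((R*y + R*y) + 11) = -4 + 7/(2*R*y + 11) = -4 + 7/(11 + 2*R*y))
Y = 146261/269 (Y = -143*(-37 - 8*14*(-10))/(11 + 2*14*(-10)) - 32 = -143*(-37 + 1120)/(11 - 280) - 32 = -143*1083/(-269) - 32 = -(-143)*1083/269 - 32 = -143*(-1083/269) - 32 = 154869/269 - 32 = 146261/269 ≈ 543.72)
-230842 + Y = -230842 + 146261/269 = -61950237/269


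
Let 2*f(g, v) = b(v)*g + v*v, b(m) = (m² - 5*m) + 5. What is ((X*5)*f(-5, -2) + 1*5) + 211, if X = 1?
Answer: -23/2 ≈ -11.500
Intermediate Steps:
b(m) = 5 + m² - 5*m
f(g, v) = v²/2 + g*(5 + v² - 5*v)/2 (f(g, v) = ((5 + v² - 5*v)*g + v*v)/2 = (g*(5 + v² - 5*v) + v²)/2 = (v² + g*(5 + v² - 5*v))/2 = v²/2 + g*(5 + v² - 5*v)/2)
((X*5)*f(-5, -2) + 1*5) + 211 = ((1*5)*((½)*(-2)² + (½)*(-5)*(5 + (-2)² - 5*(-2))) + 1*5) + 211 = (5*((½)*4 + (½)*(-5)*(5 + 4 + 10)) + 5) + 211 = (5*(2 + (½)*(-5)*19) + 5) + 211 = (5*(2 - 95/2) + 5) + 211 = (5*(-91/2) + 5) + 211 = (-455/2 + 5) + 211 = -445/2 + 211 = -23/2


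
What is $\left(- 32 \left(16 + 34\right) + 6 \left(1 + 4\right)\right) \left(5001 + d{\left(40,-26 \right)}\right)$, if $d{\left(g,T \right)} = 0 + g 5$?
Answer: $-8165570$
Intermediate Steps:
$d{\left(g,T \right)} = 5 g$ ($d{\left(g,T \right)} = 0 + 5 g = 5 g$)
$\left(- 32 \left(16 + 34\right) + 6 \left(1 + 4\right)\right) \left(5001 + d{\left(40,-26 \right)}\right) = \left(- 32 \left(16 + 34\right) + 6 \left(1 + 4\right)\right) \left(5001 + 5 \cdot 40\right) = \left(\left(-32\right) 50 + 6 \cdot 5\right) \left(5001 + 200\right) = \left(-1600 + 30\right) 5201 = \left(-1570\right) 5201 = -8165570$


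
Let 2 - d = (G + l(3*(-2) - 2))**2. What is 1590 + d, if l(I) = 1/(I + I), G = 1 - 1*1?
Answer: 407551/256 ≈ 1592.0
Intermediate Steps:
G = 0 (G = 1 - 1 = 0)
l(I) = 1/(2*I)
d = 511/256 (d = 2 - (0 + 1/(2*(3*(-2) - 2)))**2 = 2 - (0 + 1/(2*(-6 - 2)))**2 = 2 - (0 + (1/2)/(-8))**2 = 2 - (0 + (1/2)*(-1/8))**2 = 2 - (0 - 1/16)**2 = 2 - (-1/16)**2 = 2 - 1*1/256 = 2 - 1/256 = 511/256 ≈ 1.9961)
1590 + d = 1590 + 511/256 = 407551/256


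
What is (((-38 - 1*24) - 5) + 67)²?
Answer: 0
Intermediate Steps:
(((-38 - 1*24) - 5) + 67)² = (((-38 - 24) - 5) + 67)² = ((-62 - 5) + 67)² = (-67 + 67)² = 0² = 0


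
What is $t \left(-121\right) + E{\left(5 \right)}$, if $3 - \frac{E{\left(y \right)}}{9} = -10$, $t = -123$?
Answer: $15000$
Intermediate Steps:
$E{\left(y \right)} = 117$ ($E{\left(y \right)} = 27 - -90 = 27 + 90 = 117$)
$t \left(-121\right) + E{\left(5 \right)} = \left(-123\right) \left(-121\right) + 117 = 14883 + 117 = 15000$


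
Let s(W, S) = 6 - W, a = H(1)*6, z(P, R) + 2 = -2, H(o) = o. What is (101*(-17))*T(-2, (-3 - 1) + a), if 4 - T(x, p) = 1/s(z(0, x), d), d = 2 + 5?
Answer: -66963/10 ≈ -6696.3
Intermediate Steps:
d = 7
z(P, R) = -4 (z(P, R) = -2 - 2 = -4)
a = 6 (a = 1*6 = 6)
T(x, p) = 39/10 (T(x, p) = 4 - 1/(6 - 1*(-4)) = 4 - 1/(6 + 4) = 4 - 1/10 = 4 - 1*⅒ = 4 - ⅒ = 39/10)
(101*(-17))*T(-2, (-3 - 1) + a) = (101*(-17))*(39/10) = -1717*39/10 = -66963/10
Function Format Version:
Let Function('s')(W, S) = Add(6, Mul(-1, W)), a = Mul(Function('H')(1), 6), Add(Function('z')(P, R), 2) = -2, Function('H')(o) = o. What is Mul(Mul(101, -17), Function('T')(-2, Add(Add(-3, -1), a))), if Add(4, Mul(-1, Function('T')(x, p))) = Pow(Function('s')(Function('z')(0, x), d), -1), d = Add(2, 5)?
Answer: Rational(-66963, 10) ≈ -6696.3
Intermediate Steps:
d = 7
Function('z')(P, R) = -4 (Function('z')(P, R) = Add(-2, -2) = -4)
a = 6 (a = Mul(1, 6) = 6)
Function('T')(x, p) = Rational(39, 10) (Function('T')(x, p) = Add(4, Mul(-1, Pow(Add(6, Mul(-1, -4)), -1))) = Add(4, Mul(-1, Pow(Add(6, 4), -1))) = Add(4, Mul(-1, Pow(10, -1))) = Add(4, Mul(-1, Rational(1, 10))) = Add(4, Rational(-1, 10)) = Rational(39, 10))
Mul(Mul(101, -17), Function('T')(-2, Add(Add(-3, -1), a))) = Mul(Mul(101, -17), Rational(39, 10)) = Mul(-1717, Rational(39, 10)) = Rational(-66963, 10)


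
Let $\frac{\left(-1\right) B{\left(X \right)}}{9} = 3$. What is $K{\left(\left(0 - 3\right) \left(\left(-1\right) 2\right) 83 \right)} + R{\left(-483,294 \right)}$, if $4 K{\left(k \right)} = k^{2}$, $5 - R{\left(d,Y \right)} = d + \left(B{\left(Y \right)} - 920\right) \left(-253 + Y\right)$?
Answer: $101316$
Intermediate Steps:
$B{\left(X \right)} = -27$ ($B{\left(X \right)} = \left(-9\right) 3 = -27$)
$R{\left(d,Y \right)} = -239586 - d + 947 Y$ ($R{\left(d,Y \right)} = 5 - \left(d + \left(-27 - 920\right) \left(-253 + Y\right)\right) = 5 - \left(d - 947 \left(-253 + Y\right)\right) = 5 - \left(d - \left(-239591 + 947 Y\right)\right) = 5 - \left(239591 + d - 947 Y\right) = -239586 - d + 947 Y$)
$K{\left(k \right)} = \frac{k^{2}}{4}$
$K{\left(\left(0 - 3\right) \left(\left(-1\right) 2\right) 83 \right)} + R{\left(-483,294 \right)} = \frac{\left(\left(0 - 3\right) \left(\left(-1\right) 2\right) 83\right)^{2}}{4} - -39315 = \frac{\left(\left(-3\right) \left(-2\right) 83\right)^{2}}{4} + \left(-239586 + 483 + 278418\right) = \frac{\left(6 \cdot 83\right)^{2}}{4} + 39315 = \frac{498^{2}}{4} + 39315 = \frac{1}{4} \cdot 248004 + 39315 = 62001 + 39315 = 101316$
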